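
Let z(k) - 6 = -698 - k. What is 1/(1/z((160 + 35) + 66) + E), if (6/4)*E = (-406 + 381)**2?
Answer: 2859/1191247 ≈ 0.0024000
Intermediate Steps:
z(k) = -692 - k (z(k) = 6 + (-698 - k) = -692 - k)
E = 1250/3 (E = 2*(-406 + 381)**2/3 = (2/3)*(-25)**2 = (2/3)*625 = 1250/3 ≈ 416.67)
1/(1/z((160 + 35) + 66) + E) = 1/(1/(-692 - ((160 + 35) + 66)) + 1250/3) = 1/(1/(-692 - (195 + 66)) + 1250/3) = 1/(1/(-692 - 1*261) + 1250/3) = 1/(1/(-692 - 261) + 1250/3) = 1/(1/(-953) + 1250/3) = 1/(-1/953 + 1250/3) = 1/(1191247/2859) = 2859/1191247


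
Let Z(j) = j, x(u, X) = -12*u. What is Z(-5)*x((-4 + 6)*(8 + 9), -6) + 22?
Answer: 2062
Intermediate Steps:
Z(-5)*x((-4 + 6)*(8 + 9), -6) + 22 = -(-60)*(-4 + 6)*(8 + 9) + 22 = -(-60)*2*17 + 22 = -(-60)*34 + 22 = -5*(-408) + 22 = 2040 + 22 = 2062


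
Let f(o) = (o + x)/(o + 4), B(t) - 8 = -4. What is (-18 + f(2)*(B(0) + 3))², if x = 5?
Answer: 3481/36 ≈ 96.694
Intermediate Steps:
B(t) = 4 (B(t) = 8 - 4 = 4)
f(o) = (5 + o)/(4 + o) (f(o) = (o + 5)/(o + 4) = (5 + o)/(4 + o))
(-18 + f(2)*(B(0) + 3))² = (-18 + ((5 + 2)/(4 + 2))*(4 + 3))² = (-18 + (7/6)*7)² = (-18 + 49/6)² = (-59/6)² = 3481/36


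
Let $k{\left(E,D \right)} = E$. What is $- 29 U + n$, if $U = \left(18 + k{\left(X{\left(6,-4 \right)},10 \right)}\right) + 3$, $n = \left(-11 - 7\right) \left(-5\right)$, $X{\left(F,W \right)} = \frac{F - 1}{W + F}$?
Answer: $- \frac{1183}{2} \approx -591.5$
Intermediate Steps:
$X{\left(F,W \right)} = \frac{-1 + F}{F + W}$
$n = 90$ ($n = \left(-18\right) \left(-5\right) = 90$)
$U = \frac{47}{2}$ ($U = \left(18 + \frac{-1 + 6}{6 - 4}\right) + 3 = \left(18 + \frac{1}{2} \cdot 5\right) + 3 = \left(18 + \frac{5}{2}\right) + 3 = \frac{41}{2} + 3 = \frac{47}{2} \approx 23.5$)
$- 29 U + n = \left(-29\right) \frac{47}{2} + 90 = - \frac{1363}{2} + 90 = - \frac{1183}{2}$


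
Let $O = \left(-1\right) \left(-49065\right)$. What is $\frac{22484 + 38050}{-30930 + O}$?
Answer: $\frac{6726}{2015} \approx 3.338$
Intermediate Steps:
$O = 49065$
$\frac{22484 + 38050}{-30930 + O} = \frac{22484 + 38050}{-30930 + 49065} = \frac{60534}{18135} = 60534 \cdot \frac{1}{18135} = \frac{6726}{2015}$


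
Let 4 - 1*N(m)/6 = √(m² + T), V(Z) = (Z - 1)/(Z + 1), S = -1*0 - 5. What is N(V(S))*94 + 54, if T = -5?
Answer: 2310 - 282*I*√11 ≈ 2310.0 - 935.29*I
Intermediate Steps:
S = -5 (S = 0 - 5 = -5)
V(Z) = (-1 + Z)/(1 + Z)
N(m) = 24 - 6*√(-5 + m²) (N(m) = 24 - 6*√(m² - 5) = 24 - 6*√(-5 + m²))
N(V(S))*94 + 54 = (24 - 6*√(-5 + ((-1 - 5)/(1 - 5))²))*94 + 54 = (24 - 6*√(-5 + (-6/(-4))²))*94 + 54 = (24 - 6*√(-5 + (-¼*(-6))²))*94 + 54 = (24 - 6*√(-5 + (3/2)²))*94 + 54 = (24 - 6*√(-5 + 9/4))*94 + 54 = (24 - 3*I*√11)*94 + 54 = (2256 - 282*I*√11) + 54 = 2310 - 282*I*√11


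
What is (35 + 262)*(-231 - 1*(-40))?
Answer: -56727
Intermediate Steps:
(35 + 262)*(-231 - 1*(-40)) = 297*(-231 + 40) = 297*(-191) = -56727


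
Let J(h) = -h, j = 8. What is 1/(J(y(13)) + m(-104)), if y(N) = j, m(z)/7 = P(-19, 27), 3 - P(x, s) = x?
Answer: 1/146 ≈ 0.0068493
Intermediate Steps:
P(x, s) = 3 - x
m(z) = 154 (m(z) = 7*(3 - 1*(-19)) = 7*(3 + 19) = 7*22 = 154)
y(N) = 8
1/(J(y(13)) + m(-104)) = 1/(-1*8 + 154) = 1/(-8 + 154) = 1/146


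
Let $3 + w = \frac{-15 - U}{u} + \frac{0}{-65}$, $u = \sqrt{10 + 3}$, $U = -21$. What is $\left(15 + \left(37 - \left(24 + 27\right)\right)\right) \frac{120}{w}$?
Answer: $- \frac{520}{9} - \frac{80 \sqrt{13}}{9} \approx -89.827$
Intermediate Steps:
$u = \sqrt{13} \approx 3.6056$
$w = -3 + \frac{6 \sqrt{13}}{13}$ ($w = -3 + \left(\frac{-15 - -21}{\sqrt{13}} + \frac{0}{-65}\right) = -3 + \left(\left(-15 + 21\right) \frac{\sqrt{13}}{13} + 0 \left(- \frac{1}{65}\right)\right) = -3 + \left(6 \frac{\sqrt{13}}{13} + 0\right) = -3 + \left(\frac{6 \sqrt{13}}{13} + 0\right) = -3 + \frac{6 \sqrt{13}}{13} \approx -1.3359$)
$\left(15 + \left(37 - \left(24 + 27\right)\right)\right) \frac{120}{w} = \left(15 + \left(37 - \left(24 + 27\right)\right)\right) \frac{120}{-3 + \frac{6 \sqrt{13}}{13}} = \left(15 + \left(37 - 51\right)\right) \frac{120}{-3 + \frac{6 \sqrt{13}}{13}} = \left(15 - 14\right) \frac{120}{-3 + \frac{6 \sqrt{13}}{13}} = 1 \frac{120}{-3 + \frac{6 \sqrt{13}}{13}} = \frac{120}{-3 + \frac{6 \sqrt{13}}{13}}$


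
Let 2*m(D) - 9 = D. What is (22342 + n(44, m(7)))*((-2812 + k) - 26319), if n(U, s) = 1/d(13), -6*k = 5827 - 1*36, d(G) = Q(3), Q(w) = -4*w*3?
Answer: -145240067447/216 ≈ -6.7241e+8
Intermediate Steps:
Q(w) = -12*w
d(G) = -36 (d(G) = -12*3 = -36)
m(D) = 9/2 + D/2
k = -5791/6 (k = -(5827 - 1*36)/6 = -(5827 - 36)/6 = -⅙*5791 = -5791/6 ≈ -965.17)
n(U, s) = -1/36 (n(U, s) = 1/(-36) = -1/36)
(22342 + n(44, m(7)))*((-2812 + k) - 26319) = (22342 - 1/36)*((-2812 - 5791/6) - 26319) = 804311*(-22663/6 - 26319)/36 = (804311/36)*(-180577/6) = -145240067447/216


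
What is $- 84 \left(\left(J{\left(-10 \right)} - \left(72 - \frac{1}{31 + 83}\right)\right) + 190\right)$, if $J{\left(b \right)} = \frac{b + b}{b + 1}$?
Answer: $- \frac{575666}{57} \approx -10099.0$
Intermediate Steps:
$J{\left(b \right)} = \frac{2 b}{1 + b}$
$- 84 \left(\left(J{\left(-10 \right)} - \left(72 - \frac{1}{31 + 83}\right)\right) + 190\right) = - 84 \left(\left(2 \left(-10\right) \frac{1}{1 - 10} - \left(72 - \frac{1}{31 + 83}\right)\right) + 190\right) = - 84 \left(\left(2 \left(-10\right) \frac{1}{-9} - \left(72 - \frac{1}{114}\right)\right) + 190\right) = - 84 \left(\left(2 \left(-10\right) \left(- \frac{1}{9}\right) + \left(\frac{1}{114} - 72\right)\right) + 190\right) = - 84 \left(\left(\frac{20}{9} - \frac{8207}{114}\right) + 190\right) = - 84 \left(- \frac{23861}{342} + 190\right) = \left(-84\right) \frac{41119}{342} = - \frac{575666}{57}$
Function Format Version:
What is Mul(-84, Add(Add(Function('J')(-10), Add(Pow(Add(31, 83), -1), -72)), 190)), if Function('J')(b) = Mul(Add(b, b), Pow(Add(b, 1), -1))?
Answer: Rational(-575666, 57) ≈ -10099.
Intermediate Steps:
Function('J')(b) = Mul(2, b, Pow(Add(1, b), -1)) (Function('J')(b) = Mul(Mul(2, b), Pow(Add(1, b), -1)) = Mul(2, b, Pow(Add(1, b), -1)))
Mul(-84, Add(Add(Function('J')(-10), Add(Pow(Add(31, 83), -1), -72)), 190)) = Mul(-84, Add(Add(Mul(2, -10, Pow(Add(1, -10), -1)), Add(Pow(Add(31, 83), -1), -72)), 190)) = Mul(-84, Add(Add(Mul(2, -10, Pow(-9, -1)), Add(Pow(114, -1), -72)), 190)) = Mul(-84, Add(Add(Mul(2, -10, Rational(-1, 9)), Add(Rational(1, 114), -72)), 190)) = Mul(-84, Add(Add(Rational(20, 9), Rational(-8207, 114)), 190)) = Mul(-84, Add(Rational(-23861, 342), 190)) = Mul(-84, Rational(41119, 342)) = Rational(-575666, 57)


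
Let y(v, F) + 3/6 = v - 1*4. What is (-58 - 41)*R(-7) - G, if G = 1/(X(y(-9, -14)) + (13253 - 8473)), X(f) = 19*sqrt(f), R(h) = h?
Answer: 31674627511/45706547 + 57*I*sqrt(6)/45706547 ≈ 693.0 + 3.0547e-6*I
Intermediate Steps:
y(v, F) = -9/2 + v (y(v, F) = -1/2 + (v - 1*4) = -1/2 + (v - 4) = -1/2 + (-4 + v) = -9/2 + v)
G = 1/(4780 + 57*I*sqrt(6)/2) (G = 1/(19*sqrt(-9/2 - 9) + (13253 - 8473)) = 1/(19*sqrt(-27/2) + 4780) = 1/(19*(3*I*sqrt(6)/2) + 4780) = 1/(57*I*sqrt(6)/2 + 4780) = 1/(4780 + 57*I*sqrt(6)/2) ≈ 0.00020916 - 3.055e-6*I)
(-58 - 41)*R(-7) - G = (-58 - 41)*(-7) - (9560/45706547 - 57*I*sqrt(6)/45706547) = -99*(-7) + (-9560/45706547 + 57*I*sqrt(6)/45706547) = 693 + (-9560/45706547 + 57*I*sqrt(6)/45706547) = 31674627511/45706547 + 57*I*sqrt(6)/45706547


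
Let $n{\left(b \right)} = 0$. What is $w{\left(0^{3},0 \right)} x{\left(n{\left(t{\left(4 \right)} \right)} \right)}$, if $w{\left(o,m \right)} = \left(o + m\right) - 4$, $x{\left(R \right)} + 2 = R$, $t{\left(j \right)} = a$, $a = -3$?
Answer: $8$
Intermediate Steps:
$t{\left(j \right)} = -3$
$x{\left(R \right)} = -2 + R$
$w{\left(o,m \right)} = -4 + m + o$ ($w{\left(o,m \right)} = \left(m + o\right) - 4 = -4 + m + o$)
$w{\left(0^{3},0 \right)} x{\left(n{\left(t{\left(4 \right)} \right)} \right)} = \left(-4 + 0 + 0^{3}\right) \left(-2 + 0\right) = \left(-4 + 0 + 0\right) \left(-2\right) = \left(-4\right) \left(-2\right) = 8$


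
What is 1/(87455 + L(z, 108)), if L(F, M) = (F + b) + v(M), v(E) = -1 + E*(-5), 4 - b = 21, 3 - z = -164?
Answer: 1/87064 ≈ 1.1486e-5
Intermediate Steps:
z = 167 (z = 3 - 1*(-164) = 3 + 164 = 167)
b = -17 (b = 4 - 1*21 = 4 - 21 = -17)
v(E) = -1 - 5*E
L(F, M) = -18 + F - 5*M (L(F, M) = (F - 17) + (-1 - 5*M) = (-17 + F) + (-1 - 5*M) = -18 + F - 5*M)
1/(87455 + L(z, 108)) = 1/(87455 + (-18 + 167 - 5*108)) = 1/(87455 + (-18 + 167 - 540)) = 1/(87455 - 391) = 1/87064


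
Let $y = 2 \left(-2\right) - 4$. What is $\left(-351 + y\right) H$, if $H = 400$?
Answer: $-143600$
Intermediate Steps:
$y = -8$ ($y = -4 - 4 = -8$)
$\left(-351 + y\right) H = \left(-351 - 8\right) 400 = \left(-359\right) 400 = -143600$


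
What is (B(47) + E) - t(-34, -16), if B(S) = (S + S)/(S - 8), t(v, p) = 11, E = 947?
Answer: 36598/39 ≈ 938.41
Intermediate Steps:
B(S) = 2*S/(-8 + S) (B(S) = (2*S)/(-8 + S) = 2*S/(-8 + S))
(B(47) + E) - t(-34, -16) = (2*47/(-8 + 47) + 947) - 1*11 = (2*47/39 + 947) - 11 = (2*47*(1/39) + 947) - 11 = (94/39 + 947) - 11 = 37027/39 - 11 = 36598/39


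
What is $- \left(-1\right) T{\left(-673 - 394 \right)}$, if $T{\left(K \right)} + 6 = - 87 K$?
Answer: $92823$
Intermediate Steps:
$T{\left(K \right)} = -6 - 87 K$
$- \left(-1\right) T{\left(-673 - 394 \right)} = - \left(-1\right) \left(-6 - 87 \left(-673 - 394\right)\right) = - \left(-1\right) \left(-6 - -92829\right) = - \left(-1\right) \left(-6 + 92829\right) = - \left(-1\right) 92823 = \left(-1\right) \left(-92823\right) = 92823$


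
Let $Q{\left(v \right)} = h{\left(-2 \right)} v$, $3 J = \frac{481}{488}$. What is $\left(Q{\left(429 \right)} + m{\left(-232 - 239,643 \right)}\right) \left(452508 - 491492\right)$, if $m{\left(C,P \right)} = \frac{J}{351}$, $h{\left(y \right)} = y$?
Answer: $\frac{165267731651}{4941} \approx 3.3448 \cdot 10^{7}$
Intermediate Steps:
$J = \frac{481}{1464}$ ($J = \frac{481 \cdot \frac{1}{488}}{3} = \frac{1}{3} \cdot \frac{481}{488} = \frac{481}{1464} \approx 0.32855$)
$m{\left(C,P \right)} = \frac{37}{39528}$ ($m{\left(C,P \right)} = \frac{481}{1464 \cdot 351} = \frac{481}{1464} \cdot \frac{1}{351} = \frac{37}{39528}$)
$Q{\left(v \right)} = - 2 v$
$\left(Q{\left(429 \right)} + m{\left(-232 - 239,643 \right)}\right) \left(452508 - 491492\right) = \left(\left(-2\right) 429 + \frac{37}{39528}\right) \left(452508 - 491492\right) = \left(-858 + \frac{37}{39528}\right) \left(-38984\right) = \left(- \frac{33914987}{39528}\right) \left(-38984\right) = \frac{165267731651}{4941}$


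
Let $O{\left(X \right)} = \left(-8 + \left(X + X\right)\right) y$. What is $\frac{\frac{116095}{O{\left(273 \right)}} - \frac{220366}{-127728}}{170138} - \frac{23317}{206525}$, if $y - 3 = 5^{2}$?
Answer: $- \frac{34059564767845643}{301823016142368600} \approx -0.11285$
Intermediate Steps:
$y = 28$ ($y = 3 + 5^{2} = 3 + 25 = 28$)
$O{\left(X \right)} = -224 + 56 X$ ($O{\left(X \right)} = \left(-8 + \left(X + X\right)\right) 28 = \left(-8 + 2 X\right) 28 = -224 + 56 X$)
$\frac{\frac{116095}{O{\left(273 \right)}} - \frac{220366}{-127728}}{170138} - \frac{23317}{206525} = \frac{\frac{116095}{-224 + 56 \cdot 273} - \frac{220366}{-127728}}{170138} - \frac{23317}{206525} = \left(\frac{116095}{-224 + 15288} - - \frac{110183}{63864}\right) \frac{1}{170138} - \frac{23317}{206525} = \left(\frac{116095}{15064} + \frac{110183}{63864}\right) \frac{1}{170138} - \frac{23317}{206525} = \left(116095 \cdot \frac{1}{15064} + \frac{110183}{63864}\right) \frac{1}{170138} - \frac{23317}{206525} = \left(\frac{16585}{2152} + \frac{110183}{63864}\right) \frac{1}{170138} - \frac{23317}{206525} = \frac{81018641}{8589708} \cdot \frac{1}{170138} - \frac{23317}{206525} = \frac{81018641}{1461435739704} - \frac{23317}{206525} = - \frac{34059564767845643}{301823016142368600}$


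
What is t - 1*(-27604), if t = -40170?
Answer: -12566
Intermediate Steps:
t - 1*(-27604) = -40170 - 1*(-27604) = -40170 + 27604 = -12566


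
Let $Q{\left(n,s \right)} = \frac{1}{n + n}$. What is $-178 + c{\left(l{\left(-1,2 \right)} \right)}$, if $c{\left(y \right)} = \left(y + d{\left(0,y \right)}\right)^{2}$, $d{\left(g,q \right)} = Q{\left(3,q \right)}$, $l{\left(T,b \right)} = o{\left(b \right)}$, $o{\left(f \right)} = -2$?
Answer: $- \frac{6287}{36} \approx -174.64$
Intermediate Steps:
$l{\left(T,b \right)} = -2$
$Q{\left(n,s \right)} = \frac{1}{2 n}$
$d{\left(g,q \right)} = \frac{1}{6}$ ($d{\left(g,q \right)} = \frac{1}{2 \cdot 3} = \frac{1}{2} \cdot \frac{1}{3} = \frac{1}{6}$)
$c{\left(y \right)} = \left(\frac{1}{6} + y\right)^{2}$ ($c{\left(y \right)} = \left(y + \frac{1}{6}\right)^{2} = \left(\frac{1}{6} + y\right)^{2}$)
$-178 + c{\left(l{\left(-1,2 \right)} \right)} = -178 + \frac{\left(1 + 6 \left(-2\right)\right)^{2}}{36} = -178 + \frac{\left(1 - 12\right)^{2}}{36} = -178 + \frac{\left(-11\right)^{2}}{36} = -178 + \frac{1}{36} \cdot 121 = -178 + \frac{121}{36} = - \frac{6287}{36}$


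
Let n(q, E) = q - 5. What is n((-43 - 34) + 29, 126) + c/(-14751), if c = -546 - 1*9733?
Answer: -771524/14751 ≈ -52.303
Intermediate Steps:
c = -10279 (c = -546 - 9733 = -10279)
n(q, E) = -5 + q
n((-43 - 34) + 29, 126) + c/(-14751) = (-5 + ((-43 - 34) + 29)) - 10279/(-14751) = (-5 + (-77 + 29)) - 10279*(-1/14751) = (-5 - 48) + 10279/14751 = -53 + 10279/14751 = -771524/14751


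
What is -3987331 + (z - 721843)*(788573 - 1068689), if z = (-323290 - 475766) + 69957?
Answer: 406428081941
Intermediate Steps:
z = -729099 (z = -799056 + 69957 = -729099)
-3987331 + (z - 721843)*(788573 - 1068689) = -3987331 + (-729099 - 721843)*(788573 - 1068689) = -3987331 - 1450942*(-280116) = -3987331 + 406432069272 = 406428081941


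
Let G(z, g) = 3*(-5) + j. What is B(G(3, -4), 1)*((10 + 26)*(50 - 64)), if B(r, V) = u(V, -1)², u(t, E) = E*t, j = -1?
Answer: -504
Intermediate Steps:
G(z, g) = -16 (G(z, g) = 3*(-5) - 1 = -15 - 1 = -16)
B(r, V) = V² (B(r, V) = (-V)² = V²)
B(G(3, -4), 1)*((10 + 26)*(50 - 64)) = 1²*((10 + 26)*(50 - 64)) = 1*(36*(-14)) = 1*(-504) = -504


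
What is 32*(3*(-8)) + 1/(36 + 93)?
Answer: -99071/129 ≈ -767.99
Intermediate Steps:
32*(3*(-8)) + 1/(36 + 93) = 32*(-24) + 1/129 = -768 + 1/129 = -99071/129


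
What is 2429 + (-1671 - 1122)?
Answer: -364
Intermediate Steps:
2429 + (-1671 - 1122) = 2429 - 2793 = -364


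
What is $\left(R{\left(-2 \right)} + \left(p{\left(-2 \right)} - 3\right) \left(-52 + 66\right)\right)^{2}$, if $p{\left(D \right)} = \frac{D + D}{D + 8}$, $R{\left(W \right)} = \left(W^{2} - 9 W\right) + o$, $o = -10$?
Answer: $\frac{13924}{9} \approx 1547.1$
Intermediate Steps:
$R{\left(W \right)} = -10 + W^{2} - 9 W$ ($R{\left(W \right)} = \left(W^{2} - 9 W\right) - 10 = -10 + W^{2} - 9 W$)
$p{\left(D \right)} = \frac{2 D}{8 + D}$
$\left(R{\left(-2 \right)} + \left(p{\left(-2 \right)} - 3\right) \left(-52 + 66\right)\right)^{2} = \left(\left(-10 + \left(-2\right)^{2} - -18\right) + \left(2 \left(-2\right) \frac{1}{8 - 2} - 3\right) \left(-52 + 66\right)\right)^{2} = \left(\left(-10 + 4 + 18\right) + \left(2 \left(-2\right) \frac{1}{6} - 3\right) 14\right)^{2} = \left(12 + \left(2 \left(-2\right) \frac{1}{6} - 3\right) 14\right)^{2} = \left(12 + \left(- \frac{2}{3} - 3\right) 14\right)^{2} = \left(12 - \frac{154}{3}\right)^{2} = \left(- \frac{118}{3}\right)^{2} = \frac{13924}{9}$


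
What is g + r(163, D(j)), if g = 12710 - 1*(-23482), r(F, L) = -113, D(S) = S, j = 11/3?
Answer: 36079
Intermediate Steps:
j = 11/3 (j = 11*(⅓) = 11/3 ≈ 3.6667)
g = 36192 (g = 12710 + 23482 = 36192)
g + r(163, D(j)) = 36192 - 113 = 36079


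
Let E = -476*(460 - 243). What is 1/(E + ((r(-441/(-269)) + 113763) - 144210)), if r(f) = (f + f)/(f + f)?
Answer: -1/133738 ≈ -7.4773e-6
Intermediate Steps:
E = -103292 (E = -476*217 = -103292)
r(f) = 1 (r(f) = (2*f)/((2*f)) = (2*f)*(1/(2*f)) = 1)
1/(E + ((r(-441/(-269)) + 113763) - 144210)) = 1/(-103292 + ((1 + 113763) - 144210)) = 1/(-103292 + (113764 - 144210)) = 1/(-103292 - 30446) = 1/(-133738) = -1/133738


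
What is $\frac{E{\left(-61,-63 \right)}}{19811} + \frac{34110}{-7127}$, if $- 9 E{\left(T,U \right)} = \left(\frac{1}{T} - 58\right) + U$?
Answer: $- \frac{370935900776}{77514955353} \approx -4.7853$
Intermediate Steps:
$E{\left(T,U \right)} = \frac{58}{9} - \frac{U}{9} - \frac{1}{9 T}$ ($E{\left(T,U \right)} = - \frac{\left(\frac{1}{T} - 58\right) + U}{9} = - \frac{\left(-58 + \frac{1}{T}\right) + U}{9} = - \frac{-58 + U + \frac{1}{T}}{9} = \frac{58}{9} - \frac{U}{9} - \frac{1}{9 T}$)
$\frac{E{\left(-61,-63 \right)}}{19811} + \frac{34110}{-7127} = \frac{\frac{1}{9} \frac{1}{-61} \left(-1 - - 61 \left(-58 - 63\right)\right)}{19811} + \frac{34110}{-7127} = \frac{1}{9} \left(- \frac{1}{61}\right) \left(-1 - \left(-61\right) \left(-121\right)\right) \frac{1}{19811} + 34110 \left(- \frac{1}{7127}\right) = \frac{1}{9} \left(- \frac{1}{61}\right) \left(-1 - 7381\right) \frac{1}{19811} - \frac{34110}{7127} = \frac{1}{9} \left(- \frac{1}{61}\right) \left(-7382\right) \frac{1}{19811} - \frac{34110}{7127} = \frac{7382}{549} \cdot \frac{1}{19811} - \frac{34110}{7127} = \frac{7382}{10876239} - \frac{34110}{7127} = - \frac{370935900776}{77514955353}$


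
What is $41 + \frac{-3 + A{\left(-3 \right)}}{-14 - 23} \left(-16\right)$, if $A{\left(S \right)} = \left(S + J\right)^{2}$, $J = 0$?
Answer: $\frac{1613}{37} \approx 43.595$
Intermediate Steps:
$A{\left(S \right)} = S^{2}$ ($A{\left(S \right)} = \left(S + 0\right)^{2} = S^{2}$)
$41 + \frac{-3 + A{\left(-3 \right)}}{-14 - 23} \left(-16\right) = 41 + \frac{-3 + \left(-3\right)^{2}}{-14 - 23} \left(-16\right) = 41 + \frac{-3 + 9}{-37} \left(-16\right) = 41 + 6 \left(- \frac{1}{37}\right) \left(-16\right) = 41 - - \frac{96}{37} = 41 + \frac{96}{37} = \frac{1613}{37}$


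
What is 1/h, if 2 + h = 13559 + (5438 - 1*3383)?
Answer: 1/15612 ≈ 6.4053e-5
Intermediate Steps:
h = 15612 (h = -2 + (13559 + (5438 - 1*3383)) = -2 + (13559 + (5438 - 3383)) = -2 + (13559 + 2055) = -2 + 15614 = 15612)
1/h = 1/15612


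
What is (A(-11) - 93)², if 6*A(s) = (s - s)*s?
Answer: 8649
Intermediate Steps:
A(s) = 0 (A(s) = ((s - s)*s)/6 = (0*s)/6 = (⅙)*0 = 0)
(A(-11) - 93)² = (0 - 93)² = (-93)² = 8649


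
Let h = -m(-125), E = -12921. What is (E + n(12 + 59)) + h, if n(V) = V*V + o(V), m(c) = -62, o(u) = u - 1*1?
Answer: -7748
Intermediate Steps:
o(u) = -1 + u (o(u) = u - 1 = -1 + u)
n(V) = -1 + V + V**2 (n(V) = V*V + (-1 + V) = V**2 + (-1 + V) = -1 + V + V**2)
h = 62 (h = -1*(-62) = 62)
(E + n(12 + 59)) + h = (-12921 + (-1 + (12 + 59) + (12 + 59)**2)) + 62 = (-12921 + (-1 + 71 + 71**2)) + 62 = (-12921 + (-1 + 71 + 5041)) + 62 = (-12921 + 5111) + 62 = -7810 + 62 = -7748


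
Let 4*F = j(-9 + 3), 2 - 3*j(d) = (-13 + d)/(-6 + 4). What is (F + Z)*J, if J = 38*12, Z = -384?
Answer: -175389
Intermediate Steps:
J = 456
j(d) = -3/2 + d/6 (j(d) = ⅔ - (-13 + d)/(3*(-6 + 4)) = ⅔ - (-13 + d)/(3*(-2)) = ⅔ - (-13 + d)*(-1)/(3*2) = ⅔ - (13/2 - d/2)/3 = ⅔ + (-13/6 + d/6) = -3/2 + d/6)
F = -5/8 (F = (-3/2 + (-9 + 3)/6)/4 = (-3/2 + (⅙)*(-6))/4 = (-3/2 - 1)/4 = (¼)*(-5/2) = -5/8 ≈ -0.62500)
(F + Z)*J = (-5/8 - 384)*456 = -3077/8*456 = -175389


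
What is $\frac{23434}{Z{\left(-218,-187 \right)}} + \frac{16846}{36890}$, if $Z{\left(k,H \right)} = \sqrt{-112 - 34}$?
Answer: $\frac{8423}{18445} - \frac{11717 i \sqrt{146}}{73} \approx 0.45666 - 1939.4 i$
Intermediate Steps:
$Z{\left(k,H \right)} = i \sqrt{146}$ ($Z{\left(k,H \right)} = \sqrt{-146} = i \sqrt{146}$)
$\frac{23434}{Z{\left(-218,-187 \right)}} + \frac{16846}{36890} = \frac{23434}{i \sqrt{146}} + \frac{16846}{36890} = 23434 \left(- \frac{i \sqrt{146}}{146}\right) + 16846 \cdot \frac{1}{36890} = - \frac{11717 i \sqrt{146}}{73} + \frac{8423}{18445} = \frac{8423}{18445} - \frac{11717 i \sqrt{146}}{73}$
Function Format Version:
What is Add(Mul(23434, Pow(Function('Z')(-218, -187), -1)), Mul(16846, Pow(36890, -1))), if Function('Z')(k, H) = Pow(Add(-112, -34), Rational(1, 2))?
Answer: Add(Rational(8423, 18445), Mul(Rational(-11717, 73), I, Pow(146, Rational(1, 2)))) ≈ Add(0.45666, Mul(-1939.4, I))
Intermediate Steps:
Function('Z')(k, H) = Mul(I, Pow(146, Rational(1, 2))) (Function('Z')(k, H) = Pow(-146, Rational(1, 2)) = Mul(I, Pow(146, Rational(1, 2))))
Add(Mul(23434, Pow(Function('Z')(-218, -187), -1)), Mul(16846, Pow(36890, -1))) = Add(Mul(23434, Pow(Mul(I, Pow(146, Rational(1, 2))), -1)), Mul(16846, Pow(36890, -1))) = Add(Mul(23434, Mul(Rational(-1, 146), I, Pow(146, Rational(1, 2)))), Mul(16846, Rational(1, 36890))) = Add(Mul(Rational(-11717, 73), I, Pow(146, Rational(1, 2))), Rational(8423, 18445)) = Add(Rational(8423, 18445), Mul(Rational(-11717, 73), I, Pow(146, Rational(1, 2))))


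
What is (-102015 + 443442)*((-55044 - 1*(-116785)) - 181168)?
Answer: -40775602329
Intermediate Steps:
(-102015 + 443442)*((-55044 - 1*(-116785)) - 181168) = 341427*((-55044 + 116785) - 181168) = 341427*(61741 - 181168) = 341427*(-119427) = -40775602329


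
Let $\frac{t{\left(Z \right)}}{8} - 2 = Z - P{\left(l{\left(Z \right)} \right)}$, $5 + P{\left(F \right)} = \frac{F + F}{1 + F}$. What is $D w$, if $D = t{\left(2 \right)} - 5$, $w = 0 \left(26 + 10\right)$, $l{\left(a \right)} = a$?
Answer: $0$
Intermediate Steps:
$P{\left(F \right)} = -5 + \frac{2 F}{1 + F}$ ($P{\left(F \right)} = -5 + \frac{F + F}{1 + F} = -5 + \frac{2 F}{1 + F}$)
$t{\left(Z \right)} = 16 + 8 Z - \frac{8 \left(-5 - 3 Z\right)}{1 + Z}$ ($t{\left(Z \right)} = 16 + 8 \left(Z - \frac{-5 - 3 Z}{1 + Z}\right) = 16 + \left(8 Z - \frac{8 \left(-5 - 3 Z\right)}{1 + Z}\right) = 16 + 8 Z - \frac{8 \left(-5 - 3 Z\right)}{1 + Z}$)
$w = 0$ ($w = 0 \cdot 36 = 0$)
$D = \frac{169}{3}$ ($D = \frac{8 \left(7 + 2^{2} + 6 \cdot 2\right)}{1 + 2} - 5 = \frac{8 \left(7 + 4 + 12\right)}{3} - 5 = 8 \cdot \frac{1}{3} \cdot 23 - 5 = \frac{184}{3} - 5 = \frac{169}{3} \approx 56.333$)
$D w = \frac{169}{3} \cdot 0 = 0$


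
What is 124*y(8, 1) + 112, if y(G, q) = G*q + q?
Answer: 1228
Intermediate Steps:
y(G, q) = q + G*q
124*y(8, 1) + 112 = 124*(1*(1 + 8)) + 112 = 124*(1*9) + 112 = 124*9 + 112 = 1116 + 112 = 1228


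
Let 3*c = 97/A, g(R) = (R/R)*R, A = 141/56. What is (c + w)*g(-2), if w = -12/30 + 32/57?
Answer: -1045052/40185 ≈ -26.006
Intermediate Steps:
A = 141/56 (A = 141*(1/56) = 141/56 ≈ 2.5179)
g(R) = R (g(R) = 1*R = R)
c = 5432/423 (c = (97/(141/56))/3 = (97*(56/141))/3 = (⅓)*(5432/141) = 5432/423 ≈ 12.842)
w = 46/285 (w = -12*1/30 + 32*(1/57) = -⅖ + 32/57 = 46/285 ≈ 0.16140)
(c + w)*g(-2) = (5432/423 + 46/285)*(-2) = (522526/40185)*(-2) = -1045052/40185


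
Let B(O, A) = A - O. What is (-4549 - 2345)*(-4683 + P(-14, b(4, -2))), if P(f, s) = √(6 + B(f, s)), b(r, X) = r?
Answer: 32284602 - 13788*√6 ≈ 3.2251e+7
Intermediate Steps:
P(f, s) = √(6 + s - f) (P(f, s) = √(6 + (s - f)) = √(6 + s - f))
(-4549 - 2345)*(-4683 + P(-14, b(4, -2))) = (-4549 - 2345)*(-4683 + √(6 + 4 - 1*(-14))) = -6894*(-4683 + √(6 + 4 + 14)) = -6894*(-4683 + √24) = -6894*(-4683 + 2*√6) = 32284602 - 13788*√6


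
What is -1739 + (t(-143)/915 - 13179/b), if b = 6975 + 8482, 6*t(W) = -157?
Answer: -147644458729/84858930 ≈ -1739.9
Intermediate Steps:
t(W) = -157/6 (t(W) = (⅙)*(-157) = -157/6)
b = 15457
-1739 + (t(-143)/915 - 13179/b) = -1739 + (-157/6/915 - 13179/15457) = -1739 + (-157/6*1/915 - 13179*1/15457) = -1739 + (-157/5490 - 13179/15457) = -1739 - 74779459/84858930 = -147644458729/84858930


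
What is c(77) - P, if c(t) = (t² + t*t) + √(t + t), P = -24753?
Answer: 36611 + √154 ≈ 36623.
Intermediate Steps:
c(t) = 2*t² + √2*√t (c(t) = (t² + t²) + √(2*t) = 2*t² + √2*√t)
c(77) - P = (2*77² + √2*√77) - 1*(-24753) = (2*5929 + √154) + 24753 = (11858 + √154) + 24753 = 36611 + √154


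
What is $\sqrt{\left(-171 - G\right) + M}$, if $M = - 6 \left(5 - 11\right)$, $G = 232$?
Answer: $i \sqrt{367} \approx 19.157 i$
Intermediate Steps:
$M = 36$ ($M = \left(-6\right) \left(-6\right) = 36$)
$\sqrt{\left(-171 - G\right) + M} = \sqrt{\left(-171 - 232\right) + 36} = \sqrt{-403 + 36} = \sqrt{-367} = i \sqrt{367}$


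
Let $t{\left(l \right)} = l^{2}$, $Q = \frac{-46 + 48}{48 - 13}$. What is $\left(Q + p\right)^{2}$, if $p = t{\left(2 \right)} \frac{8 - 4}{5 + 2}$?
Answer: $\frac{6724}{1225} \approx 5.489$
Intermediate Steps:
$Q = \frac{2}{35} \approx 0.057143$
$p = \frac{16}{7}$ ($p = 2^{2} \frac{8 - 4}{5 + 2} = 4 \cdot \frac{4}{7} = \frac{16}{7} \approx 2.2857$)
$\left(Q + p\right)^{2} = \left(\frac{2}{35} + \frac{16}{7}\right)^{2} = \left(\frac{82}{35}\right)^{2} = \frac{6724}{1225}$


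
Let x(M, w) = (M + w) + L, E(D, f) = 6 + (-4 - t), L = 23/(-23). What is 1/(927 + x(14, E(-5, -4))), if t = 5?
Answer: 1/937 ≈ 0.0010672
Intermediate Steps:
L = -1 (L = 23*(-1/23) = -1)
E(D, f) = -3 (E(D, f) = 6 + (-4 - 1*5) = 6 + (-4 - 5) = 6 - 9 = -3)
x(M, w) = -1 + M + w (x(M, w) = (M + w) - 1 = -1 + M + w)
1/(927 + x(14, E(-5, -4))) = 1/(927 + (-1 + 14 - 3)) = 1/(927 + 10) = 1/937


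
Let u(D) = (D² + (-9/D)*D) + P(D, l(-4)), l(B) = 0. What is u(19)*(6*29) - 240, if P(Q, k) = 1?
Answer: 61182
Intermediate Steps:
u(D) = -8 + D² (u(D) = (D² + (-9/D)*D) + 1 = (D² - 9) + 1 = (-9 + D²) + 1 = -8 + D²)
u(19)*(6*29) - 240 = (-8 + 19²)*(6*29) - 240 = (-8 + 361)*174 - 240 = 353*174 - 240 = 61422 - 240 = 61182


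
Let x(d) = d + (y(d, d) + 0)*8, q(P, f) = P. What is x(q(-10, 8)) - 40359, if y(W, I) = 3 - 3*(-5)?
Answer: -40225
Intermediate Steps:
y(W, I) = 18 (y(W, I) = 3 + 15 = 18)
x(d) = 144 + d (x(d) = d + (18 + 0)*8 = d + 18*8 = d + 144 = 144 + d)
x(q(-10, 8)) - 40359 = (144 - 10) - 40359 = 134 - 40359 = -40225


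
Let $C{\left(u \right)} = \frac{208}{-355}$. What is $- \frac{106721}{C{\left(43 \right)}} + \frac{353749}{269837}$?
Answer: $\frac{10223106019127}{56126096} \approx 1.8215 \cdot 10^{5}$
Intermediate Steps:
$C{\left(u \right)} = - \frac{208}{355}$ ($C{\left(u \right)} = 208 \left(- \frac{1}{355}\right) = - \frac{208}{355}$)
$- \frac{106721}{C{\left(43 \right)}} + \frac{353749}{269837} = - \frac{106721}{- \frac{208}{355}} + \frac{353749}{269837} = \left(-106721\right) \left(- \frac{355}{208}\right) + 353749 \cdot \frac{1}{269837} = \frac{37885955}{208} + \frac{353749}{269837} = \frac{10223106019127}{56126096}$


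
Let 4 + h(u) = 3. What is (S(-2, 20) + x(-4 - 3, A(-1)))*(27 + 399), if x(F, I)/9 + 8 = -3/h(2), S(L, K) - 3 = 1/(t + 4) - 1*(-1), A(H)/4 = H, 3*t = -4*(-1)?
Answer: -139089/8 ≈ -17386.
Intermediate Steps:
t = 4/3 (t = (-4*(-1))/3 = (⅓)*4 = 4/3 ≈ 1.3333)
A(H) = 4*H
h(u) = -1 (h(u) = -4 + 3 = -1)
S(L, K) = 67/16 (S(L, K) = 3 + (1/(4/3 + 4) - 1*(-1)) = 3 + (1/(16/3) + 1) = 3 + (3/16 + 1) = 3 + 19/16 = 67/16)
x(F, I) = -45 (x(F, I) = -72 + 9*(-3/(-1)) = -72 + 9*(-3*(-1)) = -72 + 9*3 = -72 + 27 = -45)
(S(-2, 20) + x(-4 - 3, A(-1)))*(27 + 399) = (67/16 - 45)*(27 + 399) = -653/16*426 = -139089/8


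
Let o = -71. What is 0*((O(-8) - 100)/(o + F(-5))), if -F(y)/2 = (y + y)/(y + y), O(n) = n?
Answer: 0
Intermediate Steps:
F(y) = -2 (F(y) = -2*(y + y)/(y + y) = -2*2*y/(2*y) = -2*2*y*1/(2*y) = -2*1 = -2)
0*((O(-8) - 100)/(o + F(-5))) = 0*((-8 - 100)/(-71 - 2)) = 0*(-108/(-73)) = 0*(-108*(-1/73)) = 0*(108/73) = 0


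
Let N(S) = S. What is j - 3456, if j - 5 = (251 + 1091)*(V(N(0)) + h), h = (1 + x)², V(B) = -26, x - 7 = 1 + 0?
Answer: 70359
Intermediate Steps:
x = 8 (x = 7 + (1 + 0) = 7 + 1 = 8)
h = 81 (h = (1 + 8)² = 9² = 81)
j = 73815 (j = 5 + (251 + 1091)*(-26 + 81) = 5 + 1342*55 = 5 + 73810 = 73815)
j - 3456 = 73815 - 3456 = 70359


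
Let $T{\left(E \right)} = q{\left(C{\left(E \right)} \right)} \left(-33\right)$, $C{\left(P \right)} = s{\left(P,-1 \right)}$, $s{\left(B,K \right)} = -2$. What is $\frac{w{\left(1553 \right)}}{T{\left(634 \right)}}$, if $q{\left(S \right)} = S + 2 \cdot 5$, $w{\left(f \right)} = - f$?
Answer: $\frac{1553}{264} \approx 5.8826$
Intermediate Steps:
$C{\left(P \right)} = -2$
$q{\left(S \right)} = 10 + S$ ($q{\left(S \right)} = S + 10 = 10 + S$)
$T{\left(E \right)} = -264$ ($T{\left(E \right)} = \left(10 - 2\right) \left(-33\right) = 8 \left(-33\right) = -264$)
$\frac{w{\left(1553 \right)}}{T{\left(634 \right)}} = \frac{\left(-1\right) 1553}{-264} = \left(-1553\right) \left(- \frac{1}{264}\right) = \frac{1553}{264}$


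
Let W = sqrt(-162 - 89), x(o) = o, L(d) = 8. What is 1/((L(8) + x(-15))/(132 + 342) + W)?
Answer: -3318/56393725 - 224676*I*sqrt(251)/56393725 ≈ -5.8836e-5 - 0.063119*I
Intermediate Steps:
W = I*sqrt(251) (W = sqrt(-251) = I*sqrt(251) ≈ 15.843*I)
1/((L(8) + x(-15))/(132 + 342) + W) = 1/((8 - 15)/(132 + 342) + I*sqrt(251)) = 1/(-7/474 + I*sqrt(251))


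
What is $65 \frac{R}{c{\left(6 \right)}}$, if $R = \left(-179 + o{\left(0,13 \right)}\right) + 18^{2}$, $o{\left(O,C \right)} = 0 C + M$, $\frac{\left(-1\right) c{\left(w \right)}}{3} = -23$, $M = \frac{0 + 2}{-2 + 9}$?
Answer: $\frac{22035}{161} \approx 136.86$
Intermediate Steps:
$M = \frac{2}{7} \approx 0.28571$
$c{\left(w \right)} = 69$ ($c{\left(w \right)} = \left(-3\right) \left(-23\right) = 69$)
$o{\left(O,C \right)} = \frac{2}{7}$ ($o{\left(O,C \right)} = 0 C + \frac{2}{7} = 0 + \frac{2}{7} = \frac{2}{7}$)
$R = \frac{1017}{7}$ ($R = \left(-179 + \frac{2}{7}\right) + 18^{2} = - \frac{1251}{7} + 324 = \frac{1017}{7} \approx 145.29$)
$65 \frac{R}{c{\left(6 \right)}} = 65 \frac{1017}{7 \cdot 69} = 65 \cdot \frac{1017}{7} \cdot \frac{1}{69} = 65 \cdot \frac{339}{161} = \frac{22035}{161}$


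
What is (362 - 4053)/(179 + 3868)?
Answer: -3691/4047 ≈ -0.91203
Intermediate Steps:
(362 - 4053)/(179 + 3868) = -3691/4047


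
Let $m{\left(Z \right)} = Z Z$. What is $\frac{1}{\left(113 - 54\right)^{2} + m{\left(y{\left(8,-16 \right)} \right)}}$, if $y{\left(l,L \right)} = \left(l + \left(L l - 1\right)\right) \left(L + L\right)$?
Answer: $\frac{1}{14995865} \approx 6.6685 \cdot 10^{-8}$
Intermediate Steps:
$y{\left(l,L \right)} = 2 L \left(-1 + l + L l\right)$ ($y{\left(l,L \right)} = \left(l + \left(-1 + L l\right)\right) 2 L = \left(-1 + l + L l\right) 2 L = 2 L \left(-1 + l + L l\right)$)
$m{\left(Z \right)} = Z^{2}$
$\frac{1}{\left(113 - 54\right)^{2} + m{\left(y{\left(8,-16 \right)} \right)}} = \frac{1}{\left(113 - 54\right)^{2} + \left(2 \left(-16\right) \left(-1 + 8 - 128\right)\right)^{2}} = \frac{1}{59^{2} + \left(2 \left(-16\right) \left(-1 + 8 - 128\right)\right)^{2}} = \frac{1}{3481 + \left(2 \left(-16\right) \left(-121\right)\right)^{2}} = \frac{1}{3481 + 3872^{2}} = \frac{1}{3481 + 14992384} = \frac{1}{14995865}$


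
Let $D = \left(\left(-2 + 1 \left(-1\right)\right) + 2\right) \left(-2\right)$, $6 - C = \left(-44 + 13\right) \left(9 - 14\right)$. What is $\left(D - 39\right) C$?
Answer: $5513$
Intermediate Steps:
$C = -149$ ($C = 6 - \left(-44 + 13\right) \left(9 - 14\right) = 6 - \left(-31\right) \left(-5\right) = 6 - 155 = -149$)
$D = 2$ ($D = \left(\left(-2 - 1\right) + 2\right) \left(-2\right) = \left(-3 + 2\right) \left(-2\right) = \left(-1\right) \left(-2\right) = 2$)
$\left(D - 39\right) C = \left(2 - 39\right) \left(-149\right) = \left(-37\right) \left(-149\right) = 5513$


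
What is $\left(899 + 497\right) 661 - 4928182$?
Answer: $-4005426$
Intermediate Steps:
$\left(899 + 497\right) 661 - 4928182 = 1396 \cdot 661 - 4928182 = 922756 - 4928182 = -4005426$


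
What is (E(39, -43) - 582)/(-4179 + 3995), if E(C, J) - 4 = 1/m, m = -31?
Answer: 17919/5704 ≈ 3.1415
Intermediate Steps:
E(C, J) = 123/31 (E(C, J) = 4 + 1/(-31) = 4 - 1/31 = 123/31)
(E(39, -43) - 582)/(-4179 + 3995) = (123/31 - 582)/(-4179 + 3995) = -17919/31/(-184) = -17919/31*(-1/184) = 17919/5704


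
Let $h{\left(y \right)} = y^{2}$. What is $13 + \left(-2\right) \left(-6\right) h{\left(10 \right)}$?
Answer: $1213$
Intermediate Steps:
$13 + \left(-2\right) \left(-6\right) h{\left(10 \right)} = 13 + \left(-2\right) \left(-6\right) 10^{2} = 13 + 12 \cdot 100 = 13 + 1200 = 1213$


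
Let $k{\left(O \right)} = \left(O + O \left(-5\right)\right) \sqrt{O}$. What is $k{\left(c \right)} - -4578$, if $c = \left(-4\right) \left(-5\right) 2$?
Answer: $4578 - 320 \sqrt{10} \approx 3566.1$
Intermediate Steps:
$c = 40$ ($c = 20 \cdot 2 = 40$)
$k{\left(O \right)} = - 4 O^{\frac{3}{2}}$ ($k{\left(O \right)} = \left(O - 5 O\right) \sqrt{O} = - 4 O \sqrt{O} = - 4 O^{\frac{3}{2}}$)
$k{\left(c \right)} - -4578 = - 4 \cdot 40^{\frac{3}{2}} - -4578 = - 4 \cdot 80 \sqrt{10} + 4578 = - 320 \sqrt{10} + 4578 = 4578 - 320 \sqrt{10}$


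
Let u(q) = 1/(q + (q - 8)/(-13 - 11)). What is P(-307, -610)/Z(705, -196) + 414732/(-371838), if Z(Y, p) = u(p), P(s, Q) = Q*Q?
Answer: -4323778812872/61973 ≈ -6.9769e+7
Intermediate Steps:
P(s, Q) = Q**2
u(q) = 1/(1/3 + 23*q/24) (u(q) = 1/(q + (-8 + q)/(-24)) = 1/(q + (-8 + q)*(-1/24)) = 1/(q + (1/3 - q/24)) = 1/(1/3 + 23*q/24))
Z(Y, p) = 24/(8 + 23*p)
P(-307, -610)/Z(705, -196) + 414732/(-371838) = (-610)**2/((24/(8 + 23*(-196)))) + 414732/(-371838) = 372100/((24/(8 - 4508))) + 414732*(-1/371838) = 372100/((24/(-4500))) - 69122/61973 = 372100/((24*(-1/4500))) - 69122/61973 = 372100/(-2/375) - 69122/61973 = 372100*(-375/2) - 69122/61973 = -69768750 - 69122/61973 = -4323778812872/61973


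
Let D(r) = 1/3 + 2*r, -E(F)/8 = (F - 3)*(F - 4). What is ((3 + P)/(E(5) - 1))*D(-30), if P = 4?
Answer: 1253/51 ≈ 24.569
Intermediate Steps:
E(F) = -8*(-4 + F)*(-3 + F) (E(F) = -8*(F - 3)*(F - 4) = -8*(-3 + F)*(-4 + F) = -8*(-4 + F)*(-3 + F))
D(r) = ⅓ + 2*r
((3 + P)/(E(5) - 1))*D(-30) = ((3 + 4)/((-96 - 8*5² + 56*5) - 1))*(⅓ + 2*(-30)) = (7/((-96 - 8*25 + 280) - 1))*(⅓ - 60) = (7/((-96 - 200 + 280) - 1))*(-179/3) = (7/(-16 - 1))*(-179/3) = (7/(-17))*(-179/3) = (7*(-1/17))*(-179/3) = -7/17*(-179/3) = 1253/51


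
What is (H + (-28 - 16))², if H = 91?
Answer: 2209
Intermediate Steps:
(H + (-28 - 16))² = (91 + (-28 - 16))² = (91 - 44)² = 47² = 2209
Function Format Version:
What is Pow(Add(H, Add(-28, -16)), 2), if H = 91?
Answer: 2209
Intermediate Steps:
Pow(Add(H, Add(-28, -16)), 2) = Pow(Add(91, Add(-28, -16)), 2) = Pow(Add(91, -44), 2) = Pow(47, 2) = 2209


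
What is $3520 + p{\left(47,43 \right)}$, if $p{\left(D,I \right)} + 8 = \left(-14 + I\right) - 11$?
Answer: $3530$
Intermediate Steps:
$p{\left(D,I \right)} = -33 + I$ ($p{\left(D,I \right)} = -8 + \left(\left(-14 + I\right) - 11\right) = -8 + \left(-25 + I\right) = -33 + I$)
$3520 + p{\left(47,43 \right)} = 3520 + \left(-33 + 43\right) = 3520 + 10 = 3530$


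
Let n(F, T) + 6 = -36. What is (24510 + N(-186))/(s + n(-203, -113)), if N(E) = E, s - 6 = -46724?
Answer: -6081/11690 ≈ -0.52019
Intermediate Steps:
s = -46718 (s = 6 - 46724 = -46718)
n(F, T) = -42 (n(F, T) = -6 - 36 = -42)
(24510 + N(-186))/(s + n(-203, -113)) = (24510 - 186)/(-46718 - 42) = 24324/(-46760) = 24324*(-1/46760) = -6081/11690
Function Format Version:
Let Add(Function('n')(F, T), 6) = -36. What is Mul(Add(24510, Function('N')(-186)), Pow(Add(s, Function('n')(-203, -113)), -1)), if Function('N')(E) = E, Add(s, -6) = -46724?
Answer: Rational(-6081, 11690) ≈ -0.52019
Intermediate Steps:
s = -46718 (s = Add(6, -46724) = -46718)
Function('n')(F, T) = -42 (Function('n')(F, T) = Add(-6, -36) = -42)
Mul(Add(24510, Function('N')(-186)), Pow(Add(s, Function('n')(-203, -113)), -1)) = Mul(Add(24510, -186), Pow(Add(-46718, -42), -1)) = Mul(24324, Pow(-46760, -1)) = Mul(24324, Rational(-1, 46760)) = Rational(-6081, 11690)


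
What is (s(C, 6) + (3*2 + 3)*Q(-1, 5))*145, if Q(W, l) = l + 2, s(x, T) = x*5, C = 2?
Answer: 10585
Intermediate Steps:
s(x, T) = 5*x
Q(W, l) = 2 + l
(s(C, 6) + (3*2 + 3)*Q(-1, 5))*145 = (5*2 + (3*2 + 3)*(2 + 5))*145 = (10 + (6 + 3)*7)*145 = (10 + 9*7)*145 = (10 + 63)*145 = 73*145 = 10585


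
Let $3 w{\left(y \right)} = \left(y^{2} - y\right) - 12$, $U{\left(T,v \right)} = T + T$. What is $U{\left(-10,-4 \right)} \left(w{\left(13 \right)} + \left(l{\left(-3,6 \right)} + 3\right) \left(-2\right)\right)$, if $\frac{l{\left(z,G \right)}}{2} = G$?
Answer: $-360$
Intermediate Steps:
$U{\left(T,v \right)} = 2 T$
$l{\left(z,G \right)} = 2 G$
$w{\left(y \right)} = -4 - \frac{y}{3} + \frac{y^{2}}{3}$ ($w{\left(y \right)} = \frac{\left(y^{2} - y\right) - 12}{3} = \frac{-12 + y^{2} - y}{3} = -4 - \frac{y}{3} + \frac{y^{2}}{3}$)
$U{\left(-10,-4 \right)} \left(w{\left(13 \right)} + \left(l{\left(-3,6 \right)} + 3\right) \left(-2\right)\right) = 2 \left(-10\right) \left(\left(-4 - \frac{13}{3} + \frac{13^{2}}{3}\right) + \left(2 \cdot 6 + 3\right) \left(-2\right)\right) = - 20 \left(\left(-4 - \frac{13}{3} + \frac{1}{3} \cdot 169\right) + \left(12 + 3\right) \left(-2\right)\right) = - 20 \left(\left(-4 - \frac{13}{3} + \frac{169}{3}\right) + 15 \left(-2\right)\right) = - 20 \left(48 - 30\right) = \left(-20\right) 18 = -360$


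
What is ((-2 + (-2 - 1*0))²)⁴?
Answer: 65536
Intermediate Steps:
((-2 + (-2 - 1*0))²)⁴ = ((-2 + (-2 + 0))²)⁴ = ((-2 - 2)²)⁴ = ((-4)²)⁴ = 16⁴ = 65536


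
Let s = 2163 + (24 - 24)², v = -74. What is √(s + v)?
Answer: √2089 ≈ 45.706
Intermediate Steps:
s = 2163 (s = 2163 + 0² = 2163 + 0 = 2163)
√(s + v) = √(2163 - 74) = √2089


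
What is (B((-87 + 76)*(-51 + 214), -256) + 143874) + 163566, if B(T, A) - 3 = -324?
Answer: 307119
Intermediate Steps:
B(T, A) = -321 (B(T, A) = 3 - 324 = -321)
(B((-87 + 76)*(-51 + 214), -256) + 143874) + 163566 = (-321 + 143874) + 163566 = 143553 + 163566 = 307119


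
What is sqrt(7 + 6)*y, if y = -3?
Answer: -3*sqrt(13) ≈ -10.817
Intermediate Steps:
sqrt(7 + 6)*y = sqrt(7 + 6)*(-3) = sqrt(13)*(-3) = -3*sqrt(13)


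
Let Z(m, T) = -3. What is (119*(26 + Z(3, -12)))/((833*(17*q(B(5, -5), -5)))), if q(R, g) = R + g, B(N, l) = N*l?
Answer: -23/3570 ≈ -0.0064426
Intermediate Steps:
(119*(26 + Z(3, -12)))/((833*(17*q(B(5, -5), -5)))) = (119*(26 - 3))/((833*(17*(5*(-5) - 5)))) = (119*23)/((833*(17*(-25 - 5)))) = 2737/((833*(17*(-30)))) = 2737/((833*(-510))) = 2737/(-424830) = 2737*(-1/424830) = -23/3570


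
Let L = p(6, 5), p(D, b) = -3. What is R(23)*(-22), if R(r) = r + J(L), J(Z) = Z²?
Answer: -704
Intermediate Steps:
L = -3
R(r) = 9 + r (R(r) = r + (-3)² = r + 9 = 9 + r)
R(23)*(-22) = (9 + 23)*(-22) = 32*(-22) = -704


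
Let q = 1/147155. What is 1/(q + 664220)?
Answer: 147155/97743294101 ≈ 1.5055e-6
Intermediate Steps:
q = 1/147155 ≈ 6.7956e-6
1/(q + 664220) = 1/(1/147155 + 664220) = 1/(97743294101/147155) = 147155/97743294101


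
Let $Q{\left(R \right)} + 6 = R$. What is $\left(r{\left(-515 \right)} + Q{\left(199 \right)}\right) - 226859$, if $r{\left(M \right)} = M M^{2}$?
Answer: $-136817541$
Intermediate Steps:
$r{\left(M \right)} = M^{3}$
$Q{\left(R \right)} = -6 + R$
$\left(r{\left(-515 \right)} + Q{\left(199 \right)}\right) - 226859 = \left(\left(-515\right)^{3} + \left(-6 + 199\right)\right) - 226859 = \left(-136590875 + 193\right) - 226859 = -136590682 - 226859 = -136817541$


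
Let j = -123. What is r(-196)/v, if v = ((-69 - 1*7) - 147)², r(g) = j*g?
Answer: 24108/49729 ≈ 0.48479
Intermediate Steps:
r(g) = -123*g
v = 49729 (v = ((-69 - 7) - 147)² = (-76 - 147)² = (-223)² = 49729)
r(-196)/v = -123*(-196)/49729 = 24108*(1/49729) = 24108/49729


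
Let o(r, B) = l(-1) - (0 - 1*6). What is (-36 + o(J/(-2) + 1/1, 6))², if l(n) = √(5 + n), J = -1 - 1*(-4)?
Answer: 784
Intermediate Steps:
J = 3 (J = -1 + 4 = 3)
o(r, B) = 8 (o(r, B) = √(5 - 1) - (0 - 1*6) = √4 - (0 - 6) = 2 - 1*(-6) = 2 + 6 = 8)
(-36 + o(J/(-2) + 1/1, 6))² = (-36 + 8)² = (-28)² = 784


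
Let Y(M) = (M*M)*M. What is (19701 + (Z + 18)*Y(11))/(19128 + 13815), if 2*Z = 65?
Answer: 173833/65886 ≈ 2.6384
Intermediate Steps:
Y(M) = M³ (Y(M) = M²*M = M³)
Z = 65/2 (Z = (½)*65 = 65/2 ≈ 32.500)
(19701 + (Z + 18)*Y(11))/(19128 + 13815) = (19701 + (65/2 + 18)*11³)/(19128 + 13815) = (19701 + (101/2)*1331)/32943 = (19701 + 134431/2)*(1/32943) = (173833/2)*(1/32943) = 173833/65886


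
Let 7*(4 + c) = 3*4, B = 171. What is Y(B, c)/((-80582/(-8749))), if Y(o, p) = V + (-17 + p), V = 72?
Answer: 3228381/564074 ≈ 5.7233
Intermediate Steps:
c = -16/7 (c = -4 + (3*4)/7 = -4 + (⅐)*12 = -4 + 12/7 = -16/7 ≈ -2.2857)
Y(o, p) = 55 + p (Y(o, p) = 72 + (-17 + p) = 55 + p)
Y(B, c)/((-80582/(-8749))) = (55 - 16/7)/((-80582/(-8749))) = 369/(7*((-80582*(-1/8749)))) = 369/(7*(80582/8749)) = (369/7)*(8749/80582) = 3228381/564074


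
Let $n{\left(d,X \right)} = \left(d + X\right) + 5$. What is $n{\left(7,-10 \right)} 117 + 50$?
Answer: $284$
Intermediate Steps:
$n{\left(d,X \right)} = 5 + X + d$ ($n{\left(d,X \right)} = \left(X + d\right) + 5 = 5 + X + d$)
$n{\left(7,-10 \right)} 117 + 50 = \left(5 - 10 + 7\right) 117 + 50 = 2 \cdot 117 + 50 = 234 + 50 = 284$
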